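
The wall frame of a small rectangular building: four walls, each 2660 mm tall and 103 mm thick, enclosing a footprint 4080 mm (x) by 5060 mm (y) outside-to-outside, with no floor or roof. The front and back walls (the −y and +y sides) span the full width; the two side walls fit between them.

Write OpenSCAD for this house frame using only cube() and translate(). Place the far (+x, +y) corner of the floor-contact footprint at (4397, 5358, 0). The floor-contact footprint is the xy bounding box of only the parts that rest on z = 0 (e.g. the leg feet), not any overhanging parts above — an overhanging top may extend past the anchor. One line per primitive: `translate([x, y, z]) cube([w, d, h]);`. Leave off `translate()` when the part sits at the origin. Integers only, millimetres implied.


translate([317, 298, 0]) cube([4080, 103, 2660]);
translate([317, 5255, 0]) cube([4080, 103, 2660]);
translate([317, 401, 0]) cube([103, 4854, 2660]);
translate([4294, 401, 0]) cube([103, 4854, 2660]);


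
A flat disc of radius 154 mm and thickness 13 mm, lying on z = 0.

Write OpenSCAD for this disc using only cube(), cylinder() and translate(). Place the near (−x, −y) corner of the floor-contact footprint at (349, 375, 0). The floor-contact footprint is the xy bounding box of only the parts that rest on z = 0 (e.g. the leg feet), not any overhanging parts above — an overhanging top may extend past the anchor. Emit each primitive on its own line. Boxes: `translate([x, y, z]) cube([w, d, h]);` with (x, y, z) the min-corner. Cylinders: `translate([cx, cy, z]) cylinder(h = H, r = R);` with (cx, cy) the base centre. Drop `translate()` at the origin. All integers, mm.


translate([503, 529, 0]) cylinder(h = 13, r = 154);


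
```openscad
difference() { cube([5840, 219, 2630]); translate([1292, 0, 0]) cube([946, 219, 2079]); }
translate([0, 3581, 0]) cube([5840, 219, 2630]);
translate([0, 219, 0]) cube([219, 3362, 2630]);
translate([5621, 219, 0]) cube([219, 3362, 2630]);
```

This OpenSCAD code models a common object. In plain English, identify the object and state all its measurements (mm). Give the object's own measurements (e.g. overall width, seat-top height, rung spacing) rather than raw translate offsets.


A single room: four walls, each 2630 mm tall and 219 mm thick, enclosing an outside footprint 5840×3800 mm (x × y), no floor or roof. The front and back walls (−y and +y sides) run the full x-width; the side walls fit between their inner faces. A door opening 946 mm wide and 2079 mm tall is cut through the front wall from the floor up, its −x edge 1292 mm from the wall's −x end.


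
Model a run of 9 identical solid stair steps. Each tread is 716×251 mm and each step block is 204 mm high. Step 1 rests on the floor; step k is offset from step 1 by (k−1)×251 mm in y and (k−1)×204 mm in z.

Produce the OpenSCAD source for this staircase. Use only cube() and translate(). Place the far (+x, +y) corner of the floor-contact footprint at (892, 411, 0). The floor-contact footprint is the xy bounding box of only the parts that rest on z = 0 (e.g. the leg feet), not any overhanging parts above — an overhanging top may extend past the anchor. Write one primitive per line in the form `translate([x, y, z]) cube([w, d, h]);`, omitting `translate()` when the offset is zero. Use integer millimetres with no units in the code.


translate([176, 160, 0]) cube([716, 251, 204]);
translate([176, 411, 204]) cube([716, 251, 204]);
translate([176, 662, 408]) cube([716, 251, 204]);
translate([176, 913, 612]) cube([716, 251, 204]);
translate([176, 1164, 816]) cube([716, 251, 204]);
translate([176, 1415, 1020]) cube([716, 251, 204]);
translate([176, 1666, 1224]) cube([716, 251, 204]);
translate([176, 1917, 1428]) cube([716, 251, 204]);
translate([176, 2168, 1632]) cube([716, 251, 204]);


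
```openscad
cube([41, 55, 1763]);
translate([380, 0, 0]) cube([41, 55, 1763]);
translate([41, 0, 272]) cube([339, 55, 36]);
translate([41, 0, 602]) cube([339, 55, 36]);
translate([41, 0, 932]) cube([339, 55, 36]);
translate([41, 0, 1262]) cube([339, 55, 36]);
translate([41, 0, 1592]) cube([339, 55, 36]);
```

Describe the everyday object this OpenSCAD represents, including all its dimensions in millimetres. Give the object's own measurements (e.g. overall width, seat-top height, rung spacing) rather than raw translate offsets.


A straight ladder. Two 41×55 mm vertical rails, 1763 mm tall, stand 421 mm apart (outside-to-outside) with their front faces coplanar on the −y side. 5 rungs, each 55 mm deep and 36 mm tall, span between the inner faces of the rails, front faces flush with the rails. The lowest rung's underside is at z = 272 mm and rungs are spaced 330 mm apart (underside to underside).


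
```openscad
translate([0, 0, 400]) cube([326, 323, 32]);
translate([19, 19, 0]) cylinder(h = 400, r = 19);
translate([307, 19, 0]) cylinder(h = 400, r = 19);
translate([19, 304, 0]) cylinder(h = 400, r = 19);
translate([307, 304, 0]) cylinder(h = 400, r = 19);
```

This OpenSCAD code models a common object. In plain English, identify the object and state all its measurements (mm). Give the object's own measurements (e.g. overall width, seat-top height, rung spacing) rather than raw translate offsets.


A simple wooden stool: a rectangular seat 326 mm (x) by 323 mm (y), 32 mm thick, top face at z = 432 mm, on four round legs, each 38 mm in diameter. The legs rest on z = 0, each leg's axis is inset half a diameter from the nearest pair of seat edges (so the leg's bounding box is flush with the corner).


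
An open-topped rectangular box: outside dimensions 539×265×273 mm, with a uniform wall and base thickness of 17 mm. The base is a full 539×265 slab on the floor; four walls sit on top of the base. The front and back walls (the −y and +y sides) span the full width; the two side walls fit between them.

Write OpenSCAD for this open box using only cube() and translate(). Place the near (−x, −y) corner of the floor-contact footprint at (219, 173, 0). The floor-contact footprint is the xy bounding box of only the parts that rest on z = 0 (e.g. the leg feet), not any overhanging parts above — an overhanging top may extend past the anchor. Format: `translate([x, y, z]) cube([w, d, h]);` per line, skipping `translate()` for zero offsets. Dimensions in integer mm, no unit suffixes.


translate([219, 173, 0]) cube([539, 265, 17]);
translate([219, 173, 17]) cube([539, 17, 256]);
translate([219, 421, 17]) cube([539, 17, 256]);
translate([219, 190, 17]) cube([17, 231, 256]);
translate([741, 190, 17]) cube([17, 231, 256]);


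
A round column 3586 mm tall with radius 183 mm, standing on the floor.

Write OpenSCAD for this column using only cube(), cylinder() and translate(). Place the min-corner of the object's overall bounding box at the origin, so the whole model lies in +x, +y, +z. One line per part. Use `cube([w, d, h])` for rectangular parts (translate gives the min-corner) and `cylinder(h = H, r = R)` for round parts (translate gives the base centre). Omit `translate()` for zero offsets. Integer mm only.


translate([183, 183, 0]) cylinder(h = 3586, r = 183);


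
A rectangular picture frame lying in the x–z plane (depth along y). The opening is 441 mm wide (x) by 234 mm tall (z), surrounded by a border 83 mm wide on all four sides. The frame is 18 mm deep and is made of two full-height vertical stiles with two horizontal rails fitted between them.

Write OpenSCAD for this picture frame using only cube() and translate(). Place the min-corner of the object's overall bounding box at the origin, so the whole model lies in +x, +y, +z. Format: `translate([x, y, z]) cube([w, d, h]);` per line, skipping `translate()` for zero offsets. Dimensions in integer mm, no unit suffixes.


cube([83, 18, 400]);
translate([524, 0, 0]) cube([83, 18, 400]);
translate([83, 0, 0]) cube([441, 18, 83]);
translate([83, 0, 317]) cube([441, 18, 83]);


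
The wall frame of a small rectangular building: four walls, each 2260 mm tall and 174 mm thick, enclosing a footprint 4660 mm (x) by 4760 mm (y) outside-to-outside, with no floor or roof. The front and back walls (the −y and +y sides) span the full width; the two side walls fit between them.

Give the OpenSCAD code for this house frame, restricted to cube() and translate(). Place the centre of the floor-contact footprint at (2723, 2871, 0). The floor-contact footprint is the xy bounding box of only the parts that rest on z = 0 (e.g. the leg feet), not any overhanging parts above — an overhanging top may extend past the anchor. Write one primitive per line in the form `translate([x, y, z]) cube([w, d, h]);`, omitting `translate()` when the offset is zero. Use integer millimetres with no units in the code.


translate([393, 491, 0]) cube([4660, 174, 2260]);
translate([393, 5077, 0]) cube([4660, 174, 2260]);
translate([393, 665, 0]) cube([174, 4412, 2260]);
translate([4879, 665, 0]) cube([174, 4412, 2260]);


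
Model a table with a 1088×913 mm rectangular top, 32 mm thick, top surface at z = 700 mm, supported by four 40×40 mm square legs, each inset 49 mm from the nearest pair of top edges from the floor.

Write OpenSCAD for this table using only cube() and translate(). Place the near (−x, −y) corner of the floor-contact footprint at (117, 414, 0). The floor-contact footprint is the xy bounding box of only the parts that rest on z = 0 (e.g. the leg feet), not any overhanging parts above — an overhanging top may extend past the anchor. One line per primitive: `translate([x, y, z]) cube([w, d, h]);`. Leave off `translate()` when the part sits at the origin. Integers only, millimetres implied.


translate([68, 365, 668]) cube([1088, 913, 32]);
translate([117, 414, 0]) cube([40, 40, 668]);
translate([1067, 414, 0]) cube([40, 40, 668]);
translate([117, 1189, 0]) cube([40, 40, 668]);
translate([1067, 1189, 0]) cube([40, 40, 668]);


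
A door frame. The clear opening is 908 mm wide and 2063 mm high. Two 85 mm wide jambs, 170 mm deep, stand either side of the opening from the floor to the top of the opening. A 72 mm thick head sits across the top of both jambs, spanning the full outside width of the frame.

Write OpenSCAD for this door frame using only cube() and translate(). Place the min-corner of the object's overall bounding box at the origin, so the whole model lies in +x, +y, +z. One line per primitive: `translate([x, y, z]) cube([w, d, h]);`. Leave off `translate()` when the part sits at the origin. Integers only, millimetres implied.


cube([85, 170, 2063]);
translate([993, 0, 0]) cube([85, 170, 2063]);
translate([0, 0, 2063]) cube([1078, 170, 72]);


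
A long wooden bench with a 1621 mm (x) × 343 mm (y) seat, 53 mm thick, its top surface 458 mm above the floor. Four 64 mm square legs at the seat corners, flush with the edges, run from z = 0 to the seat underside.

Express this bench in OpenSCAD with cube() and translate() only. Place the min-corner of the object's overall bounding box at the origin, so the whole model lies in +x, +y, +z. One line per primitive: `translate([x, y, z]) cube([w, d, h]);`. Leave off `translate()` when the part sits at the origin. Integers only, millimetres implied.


translate([0, 0, 405]) cube([1621, 343, 53]);
cube([64, 64, 405]);
translate([0, 279, 0]) cube([64, 64, 405]);
translate([1557, 0, 0]) cube([64, 64, 405]);
translate([1557, 279, 0]) cube([64, 64, 405]);


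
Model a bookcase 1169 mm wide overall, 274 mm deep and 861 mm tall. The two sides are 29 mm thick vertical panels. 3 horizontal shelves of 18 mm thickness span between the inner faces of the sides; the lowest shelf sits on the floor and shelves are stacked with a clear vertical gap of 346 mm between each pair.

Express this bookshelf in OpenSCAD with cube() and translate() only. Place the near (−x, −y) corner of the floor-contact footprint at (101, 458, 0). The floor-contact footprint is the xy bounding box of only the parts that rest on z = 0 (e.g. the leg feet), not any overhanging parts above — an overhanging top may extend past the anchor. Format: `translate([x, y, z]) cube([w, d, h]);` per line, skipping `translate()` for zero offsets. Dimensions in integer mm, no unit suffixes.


translate([101, 458, 0]) cube([29, 274, 861]);
translate([1241, 458, 0]) cube([29, 274, 861]);
translate([130, 458, 0]) cube([1111, 274, 18]);
translate([130, 458, 364]) cube([1111, 274, 18]);
translate([130, 458, 728]) cube([1111, 274, 18]);


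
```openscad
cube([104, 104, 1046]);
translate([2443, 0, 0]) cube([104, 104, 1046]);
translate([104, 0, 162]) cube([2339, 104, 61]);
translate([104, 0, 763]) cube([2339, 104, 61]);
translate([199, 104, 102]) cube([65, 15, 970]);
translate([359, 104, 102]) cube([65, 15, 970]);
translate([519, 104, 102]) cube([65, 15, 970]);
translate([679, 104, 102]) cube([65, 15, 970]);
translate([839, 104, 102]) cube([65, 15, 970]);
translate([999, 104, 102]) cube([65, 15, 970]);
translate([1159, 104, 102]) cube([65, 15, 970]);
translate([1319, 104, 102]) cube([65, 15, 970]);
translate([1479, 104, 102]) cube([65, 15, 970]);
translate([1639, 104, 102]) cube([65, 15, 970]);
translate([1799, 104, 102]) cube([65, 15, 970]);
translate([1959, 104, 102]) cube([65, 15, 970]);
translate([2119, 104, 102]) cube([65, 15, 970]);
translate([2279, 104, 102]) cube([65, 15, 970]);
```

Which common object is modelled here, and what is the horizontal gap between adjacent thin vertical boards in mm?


A fence section. The picket gap is 95 mm.

Two posts, two rails, 14 pickets — a fence section. Span 2339 mm holds 14 pickets of 65 mm with 15 equal gaps: ⌊(2339 − 14·65) / 15⌋ = 95 mm.


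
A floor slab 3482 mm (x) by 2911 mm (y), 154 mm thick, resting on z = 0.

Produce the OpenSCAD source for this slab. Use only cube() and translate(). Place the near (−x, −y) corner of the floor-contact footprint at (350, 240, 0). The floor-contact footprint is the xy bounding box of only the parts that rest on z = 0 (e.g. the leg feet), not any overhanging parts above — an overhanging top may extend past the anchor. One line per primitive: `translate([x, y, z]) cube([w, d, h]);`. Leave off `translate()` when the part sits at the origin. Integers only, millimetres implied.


translate([350, 240, 0]) cube([3482, 2911, 154]);


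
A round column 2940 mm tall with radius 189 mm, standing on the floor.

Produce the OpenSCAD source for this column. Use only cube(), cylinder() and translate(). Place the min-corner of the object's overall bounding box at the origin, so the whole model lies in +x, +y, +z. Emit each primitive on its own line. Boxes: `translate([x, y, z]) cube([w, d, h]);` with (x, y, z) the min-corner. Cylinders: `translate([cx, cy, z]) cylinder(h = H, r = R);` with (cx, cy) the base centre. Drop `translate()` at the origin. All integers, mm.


translate([189, 189, 0]) cylinder(h = 2940, r = 189);


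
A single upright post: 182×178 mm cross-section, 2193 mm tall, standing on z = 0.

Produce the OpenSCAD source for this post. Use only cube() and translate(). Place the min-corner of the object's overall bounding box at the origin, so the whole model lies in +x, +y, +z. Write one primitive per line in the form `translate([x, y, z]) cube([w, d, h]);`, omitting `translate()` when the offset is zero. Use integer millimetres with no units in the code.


cube([182, 178, 2193]);


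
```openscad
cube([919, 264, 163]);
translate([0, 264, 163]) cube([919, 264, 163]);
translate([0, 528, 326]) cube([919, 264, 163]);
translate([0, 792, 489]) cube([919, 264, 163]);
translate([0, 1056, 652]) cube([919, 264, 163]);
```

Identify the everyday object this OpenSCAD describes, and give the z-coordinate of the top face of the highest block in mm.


A staircase. The total rise is 815 mm.

5 identical blocks, each offset up and back from the previous — a staircase. Each step is 163 mm tall and there are 5 of them, so the total rise is 5 × 163 = 815 mm.


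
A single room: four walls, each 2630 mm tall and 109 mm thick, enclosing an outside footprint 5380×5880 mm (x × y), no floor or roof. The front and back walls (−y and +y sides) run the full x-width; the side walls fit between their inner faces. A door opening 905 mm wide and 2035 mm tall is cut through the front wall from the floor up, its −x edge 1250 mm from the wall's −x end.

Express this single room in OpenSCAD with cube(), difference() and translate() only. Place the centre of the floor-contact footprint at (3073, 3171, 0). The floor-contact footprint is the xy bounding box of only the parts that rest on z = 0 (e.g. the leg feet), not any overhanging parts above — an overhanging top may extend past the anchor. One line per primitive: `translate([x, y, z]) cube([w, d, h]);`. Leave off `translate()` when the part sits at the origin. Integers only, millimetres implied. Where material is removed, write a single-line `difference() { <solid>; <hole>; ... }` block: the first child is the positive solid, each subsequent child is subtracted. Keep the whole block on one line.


difference() { translate([383, 231, 0]) cube([5380, 109, 2630]); translate([1633, 231, 0]) cube([905, 109, 2035]); }
translate([383, 6002, 0]) cube([5380, 109, 2630]);
translate([383, 340, 0]) cube([109, 5662, 2630]);
translate([5654, 340, 0]) cube([109, 5662, 2630]);


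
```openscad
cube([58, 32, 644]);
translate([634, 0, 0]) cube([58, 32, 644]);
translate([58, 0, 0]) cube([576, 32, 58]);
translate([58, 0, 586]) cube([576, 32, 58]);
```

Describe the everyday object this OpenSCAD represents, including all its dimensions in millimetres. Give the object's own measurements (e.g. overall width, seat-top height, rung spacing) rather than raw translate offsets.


A rectangular picture frame lying in the x–z plane (depth along y). The opening is 576 mm wide (x) by 528 mm tall (z), surrounded by a border 58 mm wide on all four sides. The frame is 32 mm deep and is made of two full-height vertical stiles with two horizontal rails fitted between them.


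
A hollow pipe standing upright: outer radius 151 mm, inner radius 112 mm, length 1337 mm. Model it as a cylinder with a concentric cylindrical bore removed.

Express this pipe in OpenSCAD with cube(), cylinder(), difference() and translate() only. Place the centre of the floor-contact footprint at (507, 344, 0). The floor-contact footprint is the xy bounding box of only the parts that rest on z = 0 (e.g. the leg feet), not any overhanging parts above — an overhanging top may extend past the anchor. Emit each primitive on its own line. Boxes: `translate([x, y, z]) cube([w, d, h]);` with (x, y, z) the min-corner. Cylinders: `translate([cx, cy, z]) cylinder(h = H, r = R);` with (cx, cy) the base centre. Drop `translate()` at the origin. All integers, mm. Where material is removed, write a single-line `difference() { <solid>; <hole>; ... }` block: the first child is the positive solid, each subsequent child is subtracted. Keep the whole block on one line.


difference() { translate([507, 344, 0]) cylinder(h = 1337, r = 151); translate([507, 344, 0]) cylinder(h = 1337, r = 112); }


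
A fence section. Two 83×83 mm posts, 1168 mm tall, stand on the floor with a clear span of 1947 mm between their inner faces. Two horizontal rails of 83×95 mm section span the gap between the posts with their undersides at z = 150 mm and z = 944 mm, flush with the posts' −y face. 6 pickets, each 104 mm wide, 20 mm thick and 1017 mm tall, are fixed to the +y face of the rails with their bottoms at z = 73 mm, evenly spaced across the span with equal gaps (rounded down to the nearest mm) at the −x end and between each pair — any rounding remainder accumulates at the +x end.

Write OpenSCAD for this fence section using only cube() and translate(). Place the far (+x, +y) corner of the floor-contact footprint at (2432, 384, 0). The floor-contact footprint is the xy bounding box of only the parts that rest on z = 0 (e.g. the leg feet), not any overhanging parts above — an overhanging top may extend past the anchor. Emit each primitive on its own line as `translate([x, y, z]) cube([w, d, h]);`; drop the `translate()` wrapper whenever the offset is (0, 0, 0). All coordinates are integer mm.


translate([319, 301, 0]) cube([83, 83, 1168]);
translate([2349, 301, 0]) cube([83, 83, 1168]);
translate([402, 301, 150]) cube([1947, 83, 95]);
translate([402, 301, 944]) cube([1947, 83, 95]);
translate([591, 384, 73]) cube([104, 20, 1017]);
translate([884, 384, 73]) cube([104, 20, 1017]);
translate([1177, 384, 73]) cube([104, 20, 1017]);
translate([1470, 384, 73]) cube([104, 20, 1017]);
translate([1763, 384, 73]) cube([104, 20, 1017]);
translate([2056, 384, 73]) cube([104, 20, 1017]);


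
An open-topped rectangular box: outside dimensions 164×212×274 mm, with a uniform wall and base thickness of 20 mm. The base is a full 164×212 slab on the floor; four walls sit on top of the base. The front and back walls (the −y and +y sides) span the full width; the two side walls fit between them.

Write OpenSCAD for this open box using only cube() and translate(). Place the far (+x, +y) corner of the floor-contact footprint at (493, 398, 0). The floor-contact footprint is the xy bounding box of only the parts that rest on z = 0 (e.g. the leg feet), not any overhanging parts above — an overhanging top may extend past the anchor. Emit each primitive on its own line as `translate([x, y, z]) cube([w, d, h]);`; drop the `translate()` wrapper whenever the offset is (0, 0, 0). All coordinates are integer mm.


translate([329, 186, 0]) cube([164, 212, 20]);
translate([329, 186, 20]) cube([164, 20, 254]);
translate([329, 378, 20]) cube([164, 20, 254]);
translate([329, 206, 20]) cube([20, 172, 254]);
translate([473, 206, 20]) cube([20, 172, 254]);


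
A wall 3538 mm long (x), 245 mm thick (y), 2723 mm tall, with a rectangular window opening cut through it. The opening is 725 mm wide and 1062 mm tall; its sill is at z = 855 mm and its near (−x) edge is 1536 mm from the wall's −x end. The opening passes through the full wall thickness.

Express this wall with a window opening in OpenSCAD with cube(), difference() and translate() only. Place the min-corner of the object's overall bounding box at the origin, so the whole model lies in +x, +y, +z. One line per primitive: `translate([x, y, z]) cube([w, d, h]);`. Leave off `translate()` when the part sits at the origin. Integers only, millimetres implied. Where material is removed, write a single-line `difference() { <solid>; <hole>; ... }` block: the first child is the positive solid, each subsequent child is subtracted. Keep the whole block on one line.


difference() { cube([3538, 245, 2723]); translate([1536, 0, 855]) cube([725, 245, 1062]); }


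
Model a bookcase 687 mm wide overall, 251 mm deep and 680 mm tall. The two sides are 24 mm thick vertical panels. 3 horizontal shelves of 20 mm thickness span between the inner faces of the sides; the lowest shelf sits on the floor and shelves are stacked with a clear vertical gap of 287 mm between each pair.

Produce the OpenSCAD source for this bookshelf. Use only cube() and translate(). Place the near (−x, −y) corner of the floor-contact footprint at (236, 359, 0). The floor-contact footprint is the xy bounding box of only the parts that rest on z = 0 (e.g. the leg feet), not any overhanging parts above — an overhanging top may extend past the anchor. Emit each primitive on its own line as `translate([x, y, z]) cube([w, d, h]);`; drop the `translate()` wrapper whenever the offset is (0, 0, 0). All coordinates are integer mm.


translate([236, 359, 0]) cube([24, 251, 680]);
translate([899, 359, 0]) cube([24, 251, 680]);
translate([260, 359, 0]) cube([639, 251, 20]);
translate([260, 359, 307]) cube([639, 251, 20]);
translate([260, 359, 614]) cube([639, 251, 20]);


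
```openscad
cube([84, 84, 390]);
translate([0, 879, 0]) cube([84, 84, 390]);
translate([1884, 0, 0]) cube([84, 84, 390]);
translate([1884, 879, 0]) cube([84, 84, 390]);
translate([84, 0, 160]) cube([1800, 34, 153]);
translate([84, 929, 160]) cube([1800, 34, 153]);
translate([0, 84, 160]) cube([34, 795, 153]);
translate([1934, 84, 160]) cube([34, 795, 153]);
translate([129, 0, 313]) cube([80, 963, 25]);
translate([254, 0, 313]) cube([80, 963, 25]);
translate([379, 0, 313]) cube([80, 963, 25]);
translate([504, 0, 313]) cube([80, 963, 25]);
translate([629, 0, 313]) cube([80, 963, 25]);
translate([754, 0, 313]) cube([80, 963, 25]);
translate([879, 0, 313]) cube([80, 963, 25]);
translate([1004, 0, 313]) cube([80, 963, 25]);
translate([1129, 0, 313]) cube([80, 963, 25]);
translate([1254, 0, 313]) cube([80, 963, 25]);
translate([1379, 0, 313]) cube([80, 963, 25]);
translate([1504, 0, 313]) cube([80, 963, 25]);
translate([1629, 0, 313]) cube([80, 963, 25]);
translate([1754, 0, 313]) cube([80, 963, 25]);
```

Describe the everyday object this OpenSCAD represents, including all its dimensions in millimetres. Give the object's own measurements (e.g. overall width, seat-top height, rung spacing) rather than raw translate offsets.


A bed frame 1968 mm long (x) by 963 mm wide (y). Four 84×84 mm corner posts, 390 mm tall, at the corners of the footprint. Four rails of 34 mm thickness and 153 mm height run between adjacent posts with their undersides at z = 160 mm, their outer faces flush with the outside of the frame (the two x-running rails run between the posts' inner faces; the two y-running rails run between the posts' inner faces). 14 slats, each 80 mm wide (x) and 25 mm thick, lie across the top of the two x-running rails, running the full 963 mm width of the frame in y; along x they sit between the end posts with a 45 mm gap after the −x posts and between neighbouring slats, leaving 50 mm before the +x posts.


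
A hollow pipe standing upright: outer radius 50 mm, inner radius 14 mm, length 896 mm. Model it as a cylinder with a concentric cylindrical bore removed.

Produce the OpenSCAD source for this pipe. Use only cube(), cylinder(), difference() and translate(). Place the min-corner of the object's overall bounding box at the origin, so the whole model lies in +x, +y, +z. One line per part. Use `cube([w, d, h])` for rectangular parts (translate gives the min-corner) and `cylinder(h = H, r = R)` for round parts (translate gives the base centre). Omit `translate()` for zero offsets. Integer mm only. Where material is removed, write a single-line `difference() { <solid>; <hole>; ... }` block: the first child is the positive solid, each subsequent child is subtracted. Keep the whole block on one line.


difference() { translate([50, 50, 0]) cylinder(h = 896, r = 50); translate([50, 50, 0]) cylinder(h = 896, r = 14); }


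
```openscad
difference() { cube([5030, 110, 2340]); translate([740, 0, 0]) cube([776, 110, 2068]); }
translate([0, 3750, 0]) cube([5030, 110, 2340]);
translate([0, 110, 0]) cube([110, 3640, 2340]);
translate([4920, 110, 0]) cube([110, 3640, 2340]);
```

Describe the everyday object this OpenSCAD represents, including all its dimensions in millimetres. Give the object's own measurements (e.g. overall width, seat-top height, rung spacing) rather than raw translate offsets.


A single room: four walls, each 2340 mm tall and 110 mm thick, enclosing an outside footprint 5030×3860 mm (x × y), no floor or roof. The front and back walls (−y and +y sides) run the full x-width; the side walls fit between their inner faces. A door opening 776 mm wide and 2068 mm tall is cut through the front wall from the floor up, its −x edge 740 mm from the wall's −x end.


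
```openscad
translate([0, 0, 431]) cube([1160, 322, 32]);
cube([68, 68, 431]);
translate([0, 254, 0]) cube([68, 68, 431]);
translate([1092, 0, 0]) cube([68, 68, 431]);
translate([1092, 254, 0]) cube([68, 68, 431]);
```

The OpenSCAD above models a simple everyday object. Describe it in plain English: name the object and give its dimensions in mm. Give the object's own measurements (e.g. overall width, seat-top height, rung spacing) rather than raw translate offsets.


A long wooden bench with a 1160 mm (x) × 322 mm (y) seat, 32 mm thick, its top surface 463 mm above the floor. Four 68 mm square legs at the seat corners, flush with the edges, run from z = 0 to the seat underside.


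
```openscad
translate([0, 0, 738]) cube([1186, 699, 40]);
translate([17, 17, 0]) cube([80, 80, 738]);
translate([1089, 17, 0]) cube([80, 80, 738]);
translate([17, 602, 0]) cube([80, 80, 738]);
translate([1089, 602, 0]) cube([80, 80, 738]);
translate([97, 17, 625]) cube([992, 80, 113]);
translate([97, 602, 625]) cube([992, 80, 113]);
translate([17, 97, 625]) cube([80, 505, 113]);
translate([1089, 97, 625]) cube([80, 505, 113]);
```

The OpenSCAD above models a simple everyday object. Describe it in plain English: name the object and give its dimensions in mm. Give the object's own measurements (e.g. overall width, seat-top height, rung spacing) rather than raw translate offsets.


A rectangular dining table. The top is 1186×699×40 mm with its upper surface at z = 778 mm. It stands on four 80×80 mm square legs, each inset 17 mm from the nearest pair of top edges, running from the floor to the underside of the top. Four apron rails, 80 mm thick and 113 mm tall, run between adjacent legs with their top edges flush with the underside of the top and their outer faces flush with the legs' outer faces.


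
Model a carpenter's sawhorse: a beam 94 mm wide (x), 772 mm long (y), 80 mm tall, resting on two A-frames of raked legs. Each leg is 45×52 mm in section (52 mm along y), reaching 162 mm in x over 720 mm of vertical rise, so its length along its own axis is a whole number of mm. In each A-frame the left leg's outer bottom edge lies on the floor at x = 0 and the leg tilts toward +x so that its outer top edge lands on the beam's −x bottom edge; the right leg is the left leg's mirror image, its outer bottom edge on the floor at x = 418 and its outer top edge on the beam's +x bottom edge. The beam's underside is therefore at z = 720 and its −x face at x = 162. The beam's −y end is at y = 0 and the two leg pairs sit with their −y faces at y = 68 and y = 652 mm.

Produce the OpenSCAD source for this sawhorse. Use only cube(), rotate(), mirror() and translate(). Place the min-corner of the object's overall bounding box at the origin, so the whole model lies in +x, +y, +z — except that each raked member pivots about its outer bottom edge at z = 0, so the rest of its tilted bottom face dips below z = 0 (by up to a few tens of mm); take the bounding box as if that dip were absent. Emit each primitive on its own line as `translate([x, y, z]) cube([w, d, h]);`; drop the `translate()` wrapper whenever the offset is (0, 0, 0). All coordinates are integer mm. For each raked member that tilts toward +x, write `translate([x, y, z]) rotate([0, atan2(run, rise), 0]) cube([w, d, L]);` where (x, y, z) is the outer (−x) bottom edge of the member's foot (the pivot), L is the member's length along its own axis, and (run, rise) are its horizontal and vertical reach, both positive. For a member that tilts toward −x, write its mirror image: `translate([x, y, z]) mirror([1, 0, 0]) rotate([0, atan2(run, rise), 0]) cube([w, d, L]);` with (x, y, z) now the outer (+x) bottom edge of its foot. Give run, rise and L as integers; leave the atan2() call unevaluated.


translate([162, 0, 720]) cube([94, 772, 80]);
translate([0, 68, 0]) rotate([0, atan2(162, 720), 0]) cube([45, 52, 738]);
translate([418, 68, 0]) mirror([1, 0, 0]) rotate([0, atan2(162, 720), 0]) cube([45, 52, 738]);
translate([0, 652, 0]) rotate([0, atan2(162, 720), 0]) cube([45, 52, 738]);
translate([418, 652, 0]) mirror([1, 0, 0]) rotate([0, atan2(162, 720), 0]) cube([45, 52, 738]);


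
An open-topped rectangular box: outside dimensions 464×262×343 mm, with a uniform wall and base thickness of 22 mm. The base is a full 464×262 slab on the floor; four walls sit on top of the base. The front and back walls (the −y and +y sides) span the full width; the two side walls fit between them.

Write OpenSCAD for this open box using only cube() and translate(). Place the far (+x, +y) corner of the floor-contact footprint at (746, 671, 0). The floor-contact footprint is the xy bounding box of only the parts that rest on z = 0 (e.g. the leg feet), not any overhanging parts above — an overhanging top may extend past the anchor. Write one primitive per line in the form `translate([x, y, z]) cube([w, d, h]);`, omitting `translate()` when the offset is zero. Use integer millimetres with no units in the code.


translate([282, 409, 0]) cube([464, 262, 22]);
translate([282, 409, 22]) cube([464, 22, 321]);
translate([282, 649, 22]) cube([464, 22, 321]);
translate([282, 431, 22]) cube([22, 218, 321]);
translate([724, 431, 22]) cube([22, 218, 321]);


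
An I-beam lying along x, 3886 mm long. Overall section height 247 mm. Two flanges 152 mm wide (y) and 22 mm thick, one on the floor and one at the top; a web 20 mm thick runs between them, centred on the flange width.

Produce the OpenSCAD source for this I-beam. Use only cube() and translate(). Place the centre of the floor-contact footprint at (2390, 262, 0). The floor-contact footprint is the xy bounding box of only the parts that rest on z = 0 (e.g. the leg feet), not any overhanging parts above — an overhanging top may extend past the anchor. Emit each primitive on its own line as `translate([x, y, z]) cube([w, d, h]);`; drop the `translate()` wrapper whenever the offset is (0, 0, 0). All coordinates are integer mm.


translate([447, 186, 0]) cube([3886, 152, 22]);
translate([447, 252, 22]) cube([3886, 20, 203]);
translate([447, 186, 225]) cube([3886, 152, 22]);


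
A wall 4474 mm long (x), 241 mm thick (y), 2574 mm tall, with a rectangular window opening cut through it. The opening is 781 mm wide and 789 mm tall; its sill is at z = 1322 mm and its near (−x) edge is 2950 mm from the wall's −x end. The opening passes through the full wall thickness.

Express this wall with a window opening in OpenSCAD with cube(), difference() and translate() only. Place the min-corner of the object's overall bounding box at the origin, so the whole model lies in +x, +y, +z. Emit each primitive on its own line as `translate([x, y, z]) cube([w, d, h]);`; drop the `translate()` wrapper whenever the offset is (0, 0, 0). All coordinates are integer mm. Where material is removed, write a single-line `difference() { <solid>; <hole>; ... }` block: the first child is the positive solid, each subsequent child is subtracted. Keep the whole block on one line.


difference() { cube([4474, 241, 2574]); translate([2950, 0, 1322]) cube([781, 241, 789]); }


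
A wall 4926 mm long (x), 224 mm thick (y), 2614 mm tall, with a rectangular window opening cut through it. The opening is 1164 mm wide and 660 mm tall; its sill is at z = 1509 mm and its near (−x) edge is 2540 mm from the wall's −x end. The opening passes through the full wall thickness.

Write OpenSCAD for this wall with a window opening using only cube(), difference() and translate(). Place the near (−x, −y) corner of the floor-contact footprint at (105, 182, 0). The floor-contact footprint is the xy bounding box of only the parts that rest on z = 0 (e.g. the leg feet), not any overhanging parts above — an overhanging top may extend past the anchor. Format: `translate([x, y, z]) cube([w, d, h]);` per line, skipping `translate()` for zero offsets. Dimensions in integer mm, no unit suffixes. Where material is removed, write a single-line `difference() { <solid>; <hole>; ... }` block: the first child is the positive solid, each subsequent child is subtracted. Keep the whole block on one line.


difference() { translate([105, 182, 0]) cube([4926, 224, 2614]); translate([2645, 182, 1509]) cube([1164, 224, 660]); }


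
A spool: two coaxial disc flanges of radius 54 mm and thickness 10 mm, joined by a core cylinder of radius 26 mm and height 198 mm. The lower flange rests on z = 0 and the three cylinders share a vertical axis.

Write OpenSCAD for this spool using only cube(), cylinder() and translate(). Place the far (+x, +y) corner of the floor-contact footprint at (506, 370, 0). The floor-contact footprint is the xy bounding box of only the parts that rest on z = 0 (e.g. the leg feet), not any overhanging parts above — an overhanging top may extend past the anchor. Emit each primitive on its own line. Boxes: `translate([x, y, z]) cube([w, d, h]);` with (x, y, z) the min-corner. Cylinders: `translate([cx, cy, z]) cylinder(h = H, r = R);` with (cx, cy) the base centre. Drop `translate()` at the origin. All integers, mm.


translate([452, 316, 0]) cylinder(h = 10, r = 54);
translate([452, 316, 10]) cylinder(h = 198, r = 26);
translate([452, 316, 208]) cylinder(h = 10, r = 54);


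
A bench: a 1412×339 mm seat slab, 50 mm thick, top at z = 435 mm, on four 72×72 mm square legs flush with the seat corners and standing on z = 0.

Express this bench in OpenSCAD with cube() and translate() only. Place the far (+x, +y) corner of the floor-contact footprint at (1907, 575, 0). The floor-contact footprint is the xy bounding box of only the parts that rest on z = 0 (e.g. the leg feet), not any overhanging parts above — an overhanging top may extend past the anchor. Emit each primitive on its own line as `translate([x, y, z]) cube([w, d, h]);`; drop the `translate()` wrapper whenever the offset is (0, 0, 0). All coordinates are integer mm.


// leg_h = 435 − 50 = 385
translate([495, 236, 385]) cube([1412, 339, 50]);
translate([495, 236, 0]) cube([72, 72, 385]);
translate([495, 503, 0]) cube([72, 72, 385]);
translate([1835, 236, 0]) cube([72, 72, 385]);
translate([1835, 503, 0]) cube([72, 72, 385]);


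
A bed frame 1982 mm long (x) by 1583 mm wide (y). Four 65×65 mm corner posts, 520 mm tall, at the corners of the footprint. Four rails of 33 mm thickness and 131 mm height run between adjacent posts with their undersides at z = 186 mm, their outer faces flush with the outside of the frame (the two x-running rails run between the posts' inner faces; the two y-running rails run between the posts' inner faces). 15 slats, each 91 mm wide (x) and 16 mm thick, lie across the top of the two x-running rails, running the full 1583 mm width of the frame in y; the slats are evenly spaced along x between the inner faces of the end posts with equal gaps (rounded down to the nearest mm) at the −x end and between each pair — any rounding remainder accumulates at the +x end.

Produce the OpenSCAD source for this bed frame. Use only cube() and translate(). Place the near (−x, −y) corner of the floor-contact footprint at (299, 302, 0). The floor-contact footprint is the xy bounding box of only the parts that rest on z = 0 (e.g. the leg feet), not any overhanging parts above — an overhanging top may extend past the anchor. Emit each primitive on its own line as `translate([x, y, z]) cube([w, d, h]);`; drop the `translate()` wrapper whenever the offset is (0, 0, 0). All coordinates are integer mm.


// slat z = rail_z + rail_h = 186 + 131 = 317
// slat gap = ⌊(1852 − 15·91) / 16⌋ = 30
translate([299, 302, 0]) cube([65, 65, 520]);
translate([299, 1820, 0]) cube([65, 65, 520]);
translate([2216, 302, 0]) cube([65, 65, 520]);
translate([2216, 1820, 0]) cube([65, 65, 520]);
translate([364, 302, 186]) cube([1852, 33, 131]);
translate([364, 1852, 186]) cube([1852, 33, 131]);
translate([299, 367, 186]) cube([33, 1453, 131]);
translate([2248, 367, 186]) cube([33, 1453, 131]);
translate([394, 302, 317]) cube([91, 1583, 16]);
translate([515, 302, 317]) cube([91, 1583, 16]);
translate([636, 302, 317]) cube([91, 1583, 16]);
translate([757, 302, 317]) cube([91, 1583, 16]);
translate([878, 302, 317]) cube([91, 1583, 16]);
translate([999, 302, 317]) cube([91, 1583, 16]);
translate([1120, 302, 317]) cube([91, 1583, 16]);
translate([1241, 302, 317]) cube([91, 1583, 16]);
translate([1362, 302, 317]) cube([91, 1583, 16]);
translate([1483, 302, 317]) cube([91, 1583, 16]);
translate([1604, 302, 317]) cube([91, 1583, 16]);
translate([1725, 302, 317]) cube([91, 1583, 16]);
translate([1846, 302, 317]) cube([91, 1583, 16]);
translate([1967, 302, 317]) cube([91, 1583, 16]);
translate([2088, 302, 317]) cube([91, 1583, 16]);


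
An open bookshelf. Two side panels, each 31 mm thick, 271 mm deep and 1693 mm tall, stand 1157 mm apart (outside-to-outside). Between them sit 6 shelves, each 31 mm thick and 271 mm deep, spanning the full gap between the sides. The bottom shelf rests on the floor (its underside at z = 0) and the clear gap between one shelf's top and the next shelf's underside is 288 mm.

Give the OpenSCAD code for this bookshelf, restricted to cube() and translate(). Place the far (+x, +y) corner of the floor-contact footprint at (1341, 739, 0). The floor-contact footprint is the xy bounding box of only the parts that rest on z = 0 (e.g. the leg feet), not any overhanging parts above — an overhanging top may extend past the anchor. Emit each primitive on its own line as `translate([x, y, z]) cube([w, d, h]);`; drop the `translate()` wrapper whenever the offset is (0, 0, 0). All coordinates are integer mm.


translate([184, 468, 0]) cube([31, 271, 1693]);
translate([1310, 468, 0]) cube([31, 271, 1693]);
translate([215, 468, 0]) cube([1095, 271, 31]);
translate([215, 468, 319]) cube([1095, 271, 31]);
translate([215, 468, 638]) cube([1095, 271, 31]);
translate([215, 468, 957]) cube([1095, 271, 31]);
translate([215, 468, 1276]) cube([1095, 271, 31]);
translate([215, 468, 1595]) cube([1095, 271, 31]);
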